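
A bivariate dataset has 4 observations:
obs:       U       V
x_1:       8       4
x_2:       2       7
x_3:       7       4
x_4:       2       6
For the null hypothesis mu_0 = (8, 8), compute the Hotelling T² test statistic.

Step 1 — sample mean vector:
  mean(U) = (8 + 2 + 7 + 2) / 4 = 19/4 = 4.75
  mean(V) = (4 + 7 + 4 + 6) / 4 = 21/4 = 5.25
  x̄ = (4.75, 5.25),  deviation x̄ - mu_0 = (4.75, 5.25) - (8, 8) = (-3.25, -2.75).

Step 2 — sample covariance matrix, S[i,j] = (1/(n-1)) · Σ_k (x_{k,i} - mean_i) · (x_{k,j} - mean_j), divisor n-1 = 3:
  S[U,U] = ((3.25)·(3.25) + (-2.75)·(-2.75) + (2.25)·(2.25) + (-2.75)·(-2.75)) / 3 = 30.75/3 = 10.25
  S[U,V] = ((3.25)·(-1.25) + (-2.75)·(1.75) + (2.25)·(-1.25) + (-2.75)·(0.75)) / 3 = -13.75/3 = -4.5833
  S[V,V] = ((-1.25)·(-1.25) + (1.75)·(1.75) + (-1.25)·(-1.25) + (0.75)·(0.75)) / 3 = 6.75/3 = 2.25
  S = [[10.25, -4.5833],
 [-4.5833, 2.25]].

Step 3 — invert S. det(S) = 10.25·2.25 - (-4.5833)² = 2.0556.
  S^{-1} = (1/det) · [[d, -b], [-b, a]] = [[1.0946, 2.2297],
 [2.2297, 4.9865]].

Step 4 — quadratic form (x̄ - mu_0)^T · S^{-1} · (x̄ - mu_0):
  S^{-1} · (x̄ - mu_0) = (-9.6892, -20.9595),
  (x̄ - mu_0)^T · [...] = (-3.25)·(-9.6892) + (-2.75)·(-20.9595) = 89.1284.

Step 5 — scale by n: T² = 4 · 89.1284 = 356.5135.

T² ≈ 356.5135


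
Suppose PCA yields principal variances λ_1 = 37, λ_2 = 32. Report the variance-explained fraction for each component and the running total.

Step 1 — total variance = trace(Sigma) = Σ λ_i = 37 + 32 = 69.

Step 2 — fraction explained by component i = λ_i / Σ λ:
  PC1: 37/69 = 0.5362
  PC2: 32/69 = 0.4638

Step 3 — cumulative fraction after k components = (λ_1 + ... + λ_k) / Σ λ:
  k = 1: 37/69 = 0.5362
  k = 2: (37 + 32)/69 = 69/69 = 1

Summary (fraction, with percent):

explained: PC1 0.5362 (53.62%), PC2 0.4638 (46.38%);  cumulative: 0.5362, 1


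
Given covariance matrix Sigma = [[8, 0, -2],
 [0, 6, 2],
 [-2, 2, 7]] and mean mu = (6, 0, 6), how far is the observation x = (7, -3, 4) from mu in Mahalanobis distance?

Step 1 — centre the observation: (x - mu) = (1, -3, -2).

Step 2 — invert Sigma (cofactor / det for 3×3, or solve directly):
  Sigma^{-1} = [[0.1357, -0.0143, 0.0429],
 [-0.0143, 0.1857, -0.0571],
 [0.0429, -0.0571, 0.1714]].

Step 3 — form the quadratic (x - mu)^T · Sigma^{-1} · (x - mu):
  Sigma^{-1} · (x - mu) = (0.0929, -0.4571, -0.1286).
  (x - mu)^T · [Sigma^{-1} · (x - mu)] = (1)·(0.0929) + (-3)·(-0.4571) + (-2)·(-0.1286) = 1.7214.

Step 4 — take square root: d = √(1.7214) ≈ 1.312.

d(x, mu) = √(1.7214) ≈ 1.312


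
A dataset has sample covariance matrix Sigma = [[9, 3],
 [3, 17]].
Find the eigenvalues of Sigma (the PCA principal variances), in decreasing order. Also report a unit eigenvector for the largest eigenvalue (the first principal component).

Step 1 — characteristic polynomial of 2×2 Sigma:
  det(Sigma - λI) = λ² - trace · λ + det = 0.
  trace = 9 + 17 = 26, det = 9·17 - (3)² = 144.
Step 2 — discriminant:
  Δ = trace² - 4·det = 676 - 576 = 100.
Step 3 — eigenvalues:
  λ = (trace ± √Δ)/2 = (26 ± 10)/2,
  λ_1 = 18,  λ_2 = 8.

Step 4 — unit eigenvector for λ_1: solve (Sigma - λ_1 I)v = 0. First row:
  (9 - 18)·v_x + (3)·v_y = 0, i.e. (-9)·v_x + (3)·v_y = 0,
  so v ∝ (b, λ_1 - a) = (3, 9) = u.
  ||u|| = √((3)² + (9)²) = √(90) ≈ 9.4868,
  v_1 = u/||u|| ≈ (0.3162, 0.9487) (||v_1|| = 1).

λ_1 = 18,  λ_2 = 8;  v_1 ≈ (0.3162, 0.9487)


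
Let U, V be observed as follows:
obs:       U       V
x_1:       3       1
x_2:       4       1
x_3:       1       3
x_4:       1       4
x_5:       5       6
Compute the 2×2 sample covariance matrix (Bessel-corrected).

Step 1 — column means:
  mean(U) = (3 + 4 + 1 + 1 + 5) / 5 = 14/5 = 2.8
  mean(V) = (1 + 1 + 3 + 4 + 6) / 5 = 15/5 = 3

Step 2 — sample covariance S[i,j] = (1/(n-1)) · Σ_k (x_{k,i} - mean_i) · (x_{k,j} - mean_j), with n-1 = 4.
  S[U,U] = ((0.2)·(0.2) + (1.2)·(1.2) + (-1.8)·(-1.8) + (-1.8)·(-1.8) + (2.2)·(2.2)) / 4 = 12.8/4 = 3.2
  S[U,V] = ((0.2)·(-2) + (1.2)·(-2) + (-1.8)·(0) + (-1.8)·(1) + (2.2)·(3)) / 4 = 2/4 = 0.5
  S[V,V] = ((-2)·(-2) + (-2)·(-2) + (0)·(0) + (1)·(1) + (3)·(3)) / 4 = 18/4 = 4.5

S is symmetric (S[j,i] = S[i,j]). Assembling:

S = [[3.2, 0.5],
 [0.5, 4.5]]


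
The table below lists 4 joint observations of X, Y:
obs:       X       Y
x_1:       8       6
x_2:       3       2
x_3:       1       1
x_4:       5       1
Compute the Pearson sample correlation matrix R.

Step 1 — column means:
  mean(X) = (8 + 3 + 1 + 5) / 4 = 17/4 = 4.25
  mean(Y) = (6 + 2 + 1 + 1) / 4 = 10/4 = 2.5

Step 2 — sample variances and covariances s[i,j] = (1/(n-1)) · Σ_k (x_{k,i} - mean_i) · (x_{k,j} - mean_j), with n-1 = 3:
  s[X,X] = ((3.75)·(3.75) + (-1.25)·(-1.25) + (-3.25)·(-3.25) + (0.75)·(0.75)) / 3 = 26.75/3 = 8.9167
  s[X,Y] = ((3.75)·(3.5) + (-1.25)·(-0.5) + (-3.25)·(-1.5) + (0.75)·(-1.5)) / 3 = 17.5/3 = 5.8333
  s[Y,Y] = ((3.5)·(3.5) + (-0.5)·(-0.5) + (-1.5)·(-1.5) + (-1.5)·(-1.5)) / 3 = 17/3 = 5.6667
  Sample standard deviations s_i = √(s[i,i]):
  s(X) = √(8.9167) = 2.9861
  s(Y) = √(5.6667) = 2.3805

Step 3 — r_{ij} = s_{ij} / (s_i · s_j):
  r[X,X] = 1 (diagonal).
  r[X,Y] = 5.8333 / (2.9861 · 2.3805) = 5.8333 / 7.1083 = 0.8206
  r[Y,Y] = 1 (diagonal).

R is symmetric with unit diagonal. Assembling:

R = [[1, 0.8206],
 [0.8206, 1]]


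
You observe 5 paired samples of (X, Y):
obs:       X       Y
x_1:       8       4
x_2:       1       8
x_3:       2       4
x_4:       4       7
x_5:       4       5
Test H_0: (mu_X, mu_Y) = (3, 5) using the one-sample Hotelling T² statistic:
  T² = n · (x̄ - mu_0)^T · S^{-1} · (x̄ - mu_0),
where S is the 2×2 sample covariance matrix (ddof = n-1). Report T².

Step 1 — sample mean vector:
  mean(X) = (8 + 1 + 2 + 4 + 4) / 5 = 19/5 = 3.8
  mean(Y) = (4 + 8 + 4 + 7 + 5) / 5 = 28/5 = 5.6
  x̄ = (3.8, 5.6),  deviation x̄ - mu_0 = (3.8, 5.6) - (3, 5) = (0.8, 0.6).

Step 2 — sample covariance matrix, S[i,j] = (1/(n-1)) · Σ_k (x_{k,i} - mean_i) · (x_{k,j} - mean_j), divisor n-1 = 4:
  S[X,X] = ((4.2)·(4.2) + (-2.8)·(-2.8) + (-1.8)·(-1.8) + (0.2)·(0.2) + (0.2)·(0.2)) / 4 = 28.8/4 = 7.2
  S[X,Y] = ((4.2)·(-1.6) + (-2.8)·(2.4) + (-1.8)·(-1.6) + (0.2)·(1.4) + (0.2)·(-0.6)) / 4 = -10.4/4 = -2.6
  S[Y,Y] = ((-1.6)·(-1.6) + (2.4)·(2.4) + (-1.6)·(-1.6) + (1.4)·(1.4) + (-0.6)·(-0.6)) / 4 = 13.2/4 = 3.3
  S = [[7.2, -2.6],
 [-2.6, 3.3]].

Step 3 — invert S. det(S) = 7.2·3.3 - (-2.6)² = 17.
  S^{-1} = (1/det) · [[d, -b], [-b, a]] = [[0.1941, 0.1529],
 [0.1529, 0.4235]].

Step 4 — quadratic form (x̄ - mu_0)^T · S^{-1} · (x̄ - mu_0):
  S^{-1} · (x̄ - mu_0) = (0.2471, 0.3765),
  (x̄ - mu_0)^T · [...] = (0.8)·(0.2471) + (0.6)·(0.3765) = 0.4235.

Step 5 — scale by n: T² = 5 · 0.4235 = 2.1176.

T² ≈ 2.1176


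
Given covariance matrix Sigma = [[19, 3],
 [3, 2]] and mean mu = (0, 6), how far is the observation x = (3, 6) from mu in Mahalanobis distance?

Step 1 — centre the observation: (x - mu) = (3, 0).

Step 2 — invert Sigma. det(Sigma) = 19·2 - (3)² = 29.
  Sigma^{-1} = (1/det) · [[d, -b], [-b, a]] = [[0.069, -0.1034],
 [-0.1034, 0.6552]].

Step 3 — form the quadratic (x - mu)^T · Sigma^{-1} · (x - mu):
  Sigma^{-1} · (x - mu) = (0.2069, -0.3103).
  (x - mu)^T · [Sigma^{-1} · (x - mu)] = (3)·(0.2069) + (0)·(-0.3103) = 0.6207.

Step 4 — take square root: d = √(0.6207) ≈ 0.7878.

d(x, mu) = √(0.6207) ≈ 0.7878


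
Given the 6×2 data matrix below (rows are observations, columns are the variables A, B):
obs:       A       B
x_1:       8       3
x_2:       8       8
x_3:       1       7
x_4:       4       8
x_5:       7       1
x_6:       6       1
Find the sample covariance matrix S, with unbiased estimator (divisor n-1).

Step 1 — column means:
  mean(A) = (8 + 8 + 1 + 4 + 7 + 6) / 6 = 34/6 = 5.6667
  mean(B) = (3 + 8 + 7 + 8 + 1 + 1) / 6 = 28/6 = 4.6667

Step 2 — sample covariance S[i,j] = (1/(n-1)) · Σ_k (x_{k,i} - mean_i) · (x_{k,j} - mean_j), with n-1 = 5.
  S[A,A] = ((2.3333)·(2.3333) + (2.3333)·(2.3333) + (-4.6667)·(-4.6667) + (-1.6667)·(-1.6667) + (1.3333)·(1.3333) + (0.3333)·(0.3333)) / 5 = 37.3333/5 = 7.4667
  S[A,B] = ((2.3333)·(-1.6667) + (2.3333)·(3.3333) + (-4.6667)·(2.3333) + (-1.6667)·(3.3333) + (1.3333)·(-3.6667) + (0.3333)·(-3.6667)) / 5 = -18.6667/5 = -3.7333
  S[B,B] = ((-1.6667)·(-1.6667) + (3.3333)·(3.3333) + (2.3333)·(2.3333) + (3.3333)·(3.3333) + (-3.6667)·(-3.6667) + (-3.6667)·(-3.6667)) / 5 = 57.3333/5 = 11.4667

S is symmetric (S[j,i] = S[i,j]). Assembling:

S = [[7.4667, -3.7333],
 [-3.7333, 11.4667]]


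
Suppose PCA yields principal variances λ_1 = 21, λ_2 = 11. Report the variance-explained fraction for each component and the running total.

Step 1 — total variance = trace(Sigma) = Σ λ_i = 21 + 11 = 32.

Step 2 — fraction explained by component i = λ_i / Σ λ:
  PC1: 21/32 = 0.6562
  PC2: 11/32 = 0.3438

Step 3 — cumulative fraction after k components = (λ_1 + ... + λ_k) / Σ λ:
  k = 1: 21/32 = 0.6562
  k = 2: (21 + 11)/32 = 32/32 = 1

Summary (fraction, with percent):

explained: PC1 0.6562 (65.62%), PC2 0.3438 (34.38%);  cumulative: 0.6562, 1


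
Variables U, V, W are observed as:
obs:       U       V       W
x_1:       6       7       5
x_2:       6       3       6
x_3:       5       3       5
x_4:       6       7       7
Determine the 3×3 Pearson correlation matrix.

Step 1 — column means:
  mean(U) = (6 + 6 + 5 + 6) / 4 = 23/4 = 5.75
  mean(V) = (7 + 3 + 3 + 7) / 4 = 20/4 = 5
  mean(W) = (5 + 6 + 5 + 7) / 4 = 23/4 = 5.75

Step 2 — sample variances and covariances s[i,j] = (1/(n-1)) · Σ_k (x_{k,i} - mean_i) · (x_{k,j} - mean_j), with n-1 = 3:
  s[U,U] = ((0.25)·(0.25) + (0.25)·(0.25) + (-0.75)·(-0.75) + (0.25)·(0.25)) / 3 = 0.75/3 = 0.25
  s[U,V] = ((0.25)·(2) + (0.25)·(-2) + (-0.75)·(-2) + (0.25)·(2)) / 3 = 2/3 = 0.6667
  s[U,W] = ((0.25)·(-0.75) + (0.25)·(0.25) + (-0.75)·(-0.75) + (0.25)·(1.25)) / 3 = 0.75/3 = 0.25
  s[V,V] = ((2)·(2) + (-2)·(-2) + (-2)·(-2) + (2)·(2)) / 3 = 16/3 = 5.3333
  s[V,W] = ((2)·(-0.75) + (-2)·(0.25) + (-2)·(-0.75) + (2)·(1.25)) / 3 = 2/3 = 0.6667
  s[W,W] = ((-0.75)·(-0.75) + (0.25)·(0.25) + (-0.75)·(-0.75) + (1.25)·(1.25)) / 3 = 2.75/3 = 0.9167
  Sample standard deviations s_i = √(s[i,i]):
  s(U) = √(0.25) = 0.5
  s(V) = √(5.3333) = 2.3094
  s(W) = √(0.9167) = 0.9574

Step 3 — r_{ij} = s_{ij} / (s_i · s_j):
  r[U,U] = 1 (diagonal).
  r[U,V] = 0.6667 / (0.5 · 2.3094) = 0.6667 / 1.1547 = 0.5774
  r[U,W] = 0.25 / (0.5 · 0.9574) = 0.25 / 0.4787 = 0.5222
  r[V,V] = 1 (diagonal).
  r[V,W] = 0.6667 / (2.3094 · 0.9574) = 0.6667 / 2.2111 = 0.3015
  r[W,W] = 1 (diagonal).

R is symmetric with unit diagonal. Assembling:

R = [[1, 0.5774, 0.5222],
 [0.5774, 1, 0.3015],
 [0.5222, 0.3015, 1]]


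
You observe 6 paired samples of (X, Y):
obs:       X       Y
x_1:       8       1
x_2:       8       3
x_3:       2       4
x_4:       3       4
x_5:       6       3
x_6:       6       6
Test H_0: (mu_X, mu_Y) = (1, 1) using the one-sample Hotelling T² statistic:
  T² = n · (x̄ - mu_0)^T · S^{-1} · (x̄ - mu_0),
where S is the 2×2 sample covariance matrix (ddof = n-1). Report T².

Step 1 — sample mean vector:
  mean(X) = (8 + 8 + 2 + 3 + 6 + 6) / 6 = 33/6 = 5.5
  mean(Y) = (1 + 3 + 4 + 4 + 3 + 6) / 6 = 21/6 = 3.5
  x̄ = (5.5, 3.5),  deviation x̄ - mu_0 = (5.5, 3.5) - (1, 1) = (4.5, 2.5).

Step 2 — sample covariance matrix, S[i,j] = (1/(n-1)) · Σ_k (x_{k,i} - mean_i) · (x_{k,j} - mean_j), divisor n-1 = 5:
  S[X,X] = ((2.5)·(2.5) + (2.5)·(2.5) + (-3.5)·(-3.5) + (-2.5)·(-2.5) + (0.5)·(0.5) + (0.5)·(0.5)) / 5 = 31.5/5 = 6.3
  S[X,Y] = ((2.5)·(-2.5) + (2.5)·(-0.5) + (-3.5)·(0.5) + (-2.5)·(0.5) + (0.5)·(-0.5) + (0.5)·(2.5)) / 5 = -9.5/5 = -1.9
  S[Y,Y] = ((-2.5)·(-2.5) + (-0.5)·(-0.5) + (0.5)·(0.5) + (0.5)·(0.5) + (-0.5)·(-0.5) + (2.5)·(2.5)) / 5 = 13.5/5 = 2.7
  S = [[6.3, -1.9],
 [-1.9, 2.7]].

Step 3 — invert S. det(S) = 6.3·2.7 - (-1.9)² = 13.4.
  S^{-1} = (1/det) · [[d, -b], [-b, a]] = [[0.2015, 0.1418],
 [0.1418, 0.4701]].

Step 4 — quadratic form (x̄ - mu_0)^T · S^{-1} · (x̄ - mu_0):
  S^{-1} · (x̄ - mu_0) = (1.2612, 1.8134),
  (x̄ - mu_0)^T · [...] = (4.5)·(1.2612) + (2.5)·(1.8134) = 10.209.

Step 5 — scale by n: T² = 6 · 10.209 = 61.2537.

T² ≈ 61.2537


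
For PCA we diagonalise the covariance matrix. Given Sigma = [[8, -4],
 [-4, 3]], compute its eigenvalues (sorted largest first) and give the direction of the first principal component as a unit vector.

Step 1 — characteristic polynomial of 2×2 Sigma:
  det(Sigma - λI) = λ² - trace · λ + det = 0.
  trace = 8 + 3 = 11, det = 8·3 - (-4)² = 8.
Step 2 — discriminant:
  Δ = trace² - 4·det = 121 - 32 = 89.
Step 3 — eigenvalues:
  λ = (trace ± √Δ)/2 = (11 ± 9.434)/2,
  λ_1 = 10.217,  λ_2 = 0.783.

Step 4 — unit eigenvector for λ_1: solve (Sigma - λ_1 I)v = 0. First row:
  (8 - 10.217)·v_x + (-4)·v_y = 0, i.e. (-2.217)·v_x + (-4)·v_y = 0,
  so v ∝ (b, λ_1 - a) = (-4, 2.217); multiply by -1 so the first entry is positive: u = (4, -2.217).
  ||u|| = √((4)² + (-2.217)²) = √(20.915) ≈ 4.5733,
  v_1 = u/||u|| ≈ (0.8746, -0.4848) (||v_1|| = 1).

λ_1 = 10.217,  λ_2 = 0.783;  v_1 ≈ (0.8746, -0.4848)


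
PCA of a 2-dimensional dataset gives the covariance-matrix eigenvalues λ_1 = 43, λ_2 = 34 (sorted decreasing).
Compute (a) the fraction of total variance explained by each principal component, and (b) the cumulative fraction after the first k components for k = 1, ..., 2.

Step 1 — total variance = trace(Sigma) = Σ λ_i = 43 + 34 = 77.

Step 2 — fraction explained by component i = λ_i / Σ λ:
  PC1: 43/77 = 0.5584
  PC2: 34/77 = 0.4416

Step 3 — cumulative fraction after k components = (λ_1 + ... + λ_k) / Σ λ:
  k = 1: 43/77 = 0.5584
  k = 2: (43 + 34)/77 = 77/77 = 1

Summary (fraction, with percent):

explained: PC1 0.5584 (55.84%), PC2 0.4416 (44.16%);  cumulative: 0.5584, 1


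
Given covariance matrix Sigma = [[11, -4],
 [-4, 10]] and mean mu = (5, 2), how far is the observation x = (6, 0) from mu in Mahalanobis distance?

Step 1 — centre the observation: (x - mu) = (1, -2).

Step 2 — invert Sigma. det(Sigma) = 11·10 - (-4)² = 94.
  Sigma^{-1} = (1/det) · [[d, -b], [-b, a]] = [[0.1064, 0.0426],
 [0.0426, 0.117]].

Step 3 — form the quadratic (x - mu)^T · Sigma^{-1} · (x - mu):
  Sigma^{-1} · (x - mu) = (0.0213, -0.1915).
  (x - mu)^T · [Sigma^{-1} · (x - mu)] = (1)·(0.0213) + (-2)·(-0.1915) = 0.4043.

Step 4 — take square root: d = √(0.4043) ≈ 0.6358.

d(x, mu) = √(0.4043) ≈ 0.6358


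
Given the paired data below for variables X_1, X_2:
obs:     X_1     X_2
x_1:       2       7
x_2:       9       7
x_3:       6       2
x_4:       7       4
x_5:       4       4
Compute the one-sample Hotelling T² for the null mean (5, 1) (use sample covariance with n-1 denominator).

Step 1 — sample mean vector:
  mean(X_1) = (2 + 9 + 6 + 7 + 4) / 5 = 28/5 = 5.6
  mean(X_2) = (7 + 7 + 2 + 4 + 4) / 5 = 24/5 = 4.8
  x̄ = (5.6, 4.8),  deviation x̄ - mu_0 = (5.6, 4.8) - (5, 1) = (0.6, 3.8).

Step 2 — sample covariance matrix, S[i,j] = (1/(n-1)) · Σ_k (x_{k,i} - mean_i) · (x_{k,j} - mean_j), divisor n-1 = 4:
  S[X_1,X_1] = ((-3.6)·(-3.6) + (3.4)·(3.4) + (0.4)·(0.4) + (1.4)·(1.4) + (-1.6)·(-1.6)) / 4 = 29.2/4 = 7.3
  S[X_1,X_2] = ((-3.6)·(2.2) + (3.4)·(2.2) + (0.4)·(-2.8) + (1.4)·(-0.8) + (-1.6)·(-0.8)) / 4 = -1.4/4 = -0.35
  S[X_2,X_2] = ((2.2)·(2.2) + (2.2)·(2.2) + (-2.8)·(-2.8) + (-0.8)·(-0.8) + (-0.8)·(-0.8)) / 4 = 18.8/4 = 4.7
  S = [[7.3, -0.35],
 [-0.35, 4.7]].

Step 3 — invert S. det(S) = 7.3·4.7 - (-0.35)² = 34.1875.
  S^{-1} = (1/det) · [[d, -b], [-b, a]] = [[0.1375, 0.0102],
 [0.0102, 0.2135]].

Step 4 — quadratic form (x̄ - mu_0)^T · S^{-1} · (x̄ - mu_0):
  S^{-1} · (x̄ - mu_0) = (0.1214, 0.8176),
  (x̄ - mu_0)^T · [...] = (0.6)·(0.1214) + (3.8)·(0.8176) = 3.1795.

Step 5 — scale by n: T² = 5 · 3.1795 = 15.8976.

T² ≈ 15.8976


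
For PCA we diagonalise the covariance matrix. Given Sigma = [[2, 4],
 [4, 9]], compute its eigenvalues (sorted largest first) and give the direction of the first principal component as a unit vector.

Step 1 — characteristic polynomial of 2×2 Sigma:
  det(Sigma - λI) = λ² - trace · λ + det = 0.
  trace = 2 + 9 = 11, det = 2·9 - (4)² = 2.
Step 2 — discriminant:
  Δ = trace² - 4·det = 121 - 8 = 113.
Step 3 — eigenvalues:
  λ = (trace ± √Δ)/2 = (11 ± 10.6301)/2,
  λ_1 = 10.8151,  λ_2 = 0.1849.

Step 4 — unit eigenvector for λ_1: solve (Sigma - λ_1 I)v = 0. First row:
  (2 - 10.8151)·v_x + (4)·v_y = 0, i.e. (-8.8151)·v_x + (4)·v_y = 0,
  so v ∝ (b, λ_1 - a) = (4, 8.8151) = u.
  ||u|| = √((4)² + (8.8151)²) = √(93.7055) ≈ 9.6802,
  v_1 = u/||u|| ≈ (0.4132, 0.9106) (||v_1|| = 1).

λ_1 = 10.8151,  λ_2 = 0.1849;  v_1 ≈ (0.4132, 0.9106)


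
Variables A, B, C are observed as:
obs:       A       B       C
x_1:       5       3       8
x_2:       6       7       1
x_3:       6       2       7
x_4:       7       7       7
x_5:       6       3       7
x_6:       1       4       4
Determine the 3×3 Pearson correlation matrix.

Step 1 — column means:
  mean(A) = (5 + 6 + 6 + 7 + 6 + 1) / 6 = 31/6 = 5.1667
  mean(B) = (3 + 7 + 2 + 7 + 3 + 4) / 6 = 26/6 = 4.3333
  mean(C) = (8 + 1 + 7 + 7 + 7 + 4) / 6 = 34/6 = 5.6667

Step 2 — sample variances and covariances s[i,j] = (1/(n-1)) · Σ_k (x_{k,i} - mean_i) · (x_{k,j} - mean_j), with n-1 = 5:
  s[A,A] = ((-0.1667)·(-0.1667) + (0.8333)·(0.8333) + (0.8333)·(0.8333) + (1.8333)·(1.8333) + (0.8333)·(0.8333) + (-4.1667)·(-4.1667)) / 5 = 22.8333/5 = 4.5667
  s[A,B] = ((-0.1667)·(-1.3333) + (0.8333)·(2.6667) + (0.8333)·(-2.3333) + (1.8333)·(2.6667) + (0.8333)·(-1.3333) + (-4.1667)·(-0.3333)) / 5 = 5.6667/5 = 1.1333
  s[A,C] = ((-0.1667)·(2.3333) + (0.8333)·(-4.6667) + (0.8333)·(1.3333) + (1.8333)·(1.3333) + (0.8333)·(1.3333) + (-4.1667)·(-1.6667)) / 5 = 7.3333/5 = 1.4667
  s[B,B] = ((-1.3333)·(-1.3333) + (2.6667)·(2.6667) + (-2.3333)·(-2.3333) + (2.6667)·(2.6667) + (-1.3333)·(-1.3333) + (-0.3333)·(-0.3333)) / 5 = 23.3333/5 = 4.6667
  s[B,C] = ((-1.3333)·(2.3333) + (2.6667)·(-4.6667) + (-2.3333)·(1.3333) + (2.6667)·(1.3333) + (-1.3333)·(1.3333) + (-0.3333)·(-1.6667)) / 5 = -16.3333/5 = -3.2667
  s[C,C] = ((2.3333)·(2.3333) + (-4.6667)·(-4.6667) + (1.3333)·(1.3333) + (1.3333)·(1.3333) + (1.3333)·(1.3333) + (-1.6667)·(-1.6667)) / 5 = 35.3333/5 = 7.0667
  Sample standard deviations s_i = √(s[i,i]):
  s(A) = √(4.5667) = 2.137
  s(B) = √(4.6667) = 2.1602
  s(C) = √(7.0667) = 2.6583

Step 3 — r_{ij} = s_{ij} / (s_i · s_j):
  r[A,A] = 1 (diagonal).
  r[A,B] = 1.1333 / (2.137 · 2.1602) = 1.1333 / 4.6164 = 0.2455
  r[A,C] = 1.4667 / (2.137 · 2.6583) = 1.4667 / 5.6808 = 0.2582
  r[B,B] = 1 (diagonal).
  r[B,C] = -3.2667 / (2.1602 · 2.6583) = -3.2667 / 5.7426 = -0.5688
  r[C,C] = 1 (diagonal).

R is symmetric with unit diagonal. Assembling:

R = [[1, 0.2455, 0.2582],
 [0.2455, 1, -0.5688],
 [0.2582, -0.5688, 1]]


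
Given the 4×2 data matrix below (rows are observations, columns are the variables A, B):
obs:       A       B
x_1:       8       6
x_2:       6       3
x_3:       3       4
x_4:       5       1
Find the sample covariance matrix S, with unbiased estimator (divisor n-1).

Step 1 — column means:
  mean(A) = (8 + 6 + 3 + 5) / 4 = 22/4 = 5.5
  mean(B) = (6 + 3 + 4 + 1) / 4 = 14/4 = 3.5

Step 2 — sample covariance S[i,j] = (1/(n-1)) · Σ_k (x_{k,i} - mean_i) · (x_{k,j} - mean_j), with n-1 = 3.
  S[A,A] = ((2.5)·(2.5) + (0.5)·(0.5) + (-2.5)·(-2.5) + (-0.5)·(-0.5)) / 3 = 13/3 = 4.3333
  S[A,B] = ((2.5)·(2.5) + (0.5)·(-0.5) + (-2.5)·(0.5) + (-0.5)·(-2.5)) / 3 = 6/3 = 2
  S[B,B] = ((2.5)·(2.5) + (-0.5)·(-0.5) + (0.5)·(0.5) + (-2.5)·(-2.5)) / 3 = 13/3 = 4.3333

S is symmetric (S[j,i] = S[i,j]). Assembling:

S = [[4.3333, 2],
 [2, 4.3333]]


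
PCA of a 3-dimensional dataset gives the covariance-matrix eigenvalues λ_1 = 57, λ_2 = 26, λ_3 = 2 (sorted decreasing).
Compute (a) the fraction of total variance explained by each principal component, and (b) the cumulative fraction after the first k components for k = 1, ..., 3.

Step 1 — total variance = trace(Sigma) = Σ λ_i = 57 + 26 + 2 = 85.

Step 2 — fraction explained by component i = λ_i / Σ λ:
  PC1: 57/85 = 0.6706
  PC2: 26/85 = 0.3059
  PC3: 2/85 = 0.0235

Step 3 — cumulative fraction after k components = (λ_1 + ... + λ_k) / Σ λ:
  k = 1: 57/85 = 0.6706
  k = 2: (57 + 26)/85 = 83/85 = 0.9765
  k = 3: (57 + 26 + 2)/85 = 85/85 = 1

Summary (fraction, with percent):

explained: PC1 0.6706 (67.06%), PC2 0.3059 (30.59%), PC3 0.0235 (2.35%);  cumulative: 0.6706, 0.9765, 1


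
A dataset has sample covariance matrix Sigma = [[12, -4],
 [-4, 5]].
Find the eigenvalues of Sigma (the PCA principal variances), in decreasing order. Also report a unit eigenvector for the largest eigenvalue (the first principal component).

Step 1 — characteristic polynomial of 2×2 Sigma:
  det(Sigma - λI) = λ² - trace · λ + det = 0.
  trace = 12 + 5 = 17, det = 12·5 - (-4)² = 44.
Step 2 — discriminant:
  Δ = trace² - 4·det = 289 - 176 = 113.
Step 3 — eigenvalues:
  λ = (trace ± √Δ)/2 = (17 ± 10.6301)/2,
  λ_1 = 13.8151,  λ_2 = 3.1849.

Step 4 — unit eigenvector for λ_1: solve (Sigma - λ_1 I)v = 0. First row:
  (12 - 13.8151)·v_x + (-4)·v_y = 0, i.e. (-1.8151)·v_x + (-4)·v_y = 0,
  so v ∝ (b, λ_1 - a) = (-4, 1.8151); multiply by -1 so the first entry is positive: u = (4, -1.8151).
  ||u|| = √((4)² + (-1.8151)²) = √(19.2945) ≈ 4.3925,
  v_1 = u/||u|| ≈ (0.9106, -0.4132) (||v_1|| = 1).

λ_1 = 13.8151,  λ_2 = 3.1849;  v_1 ≈ (0.9106, -0.4132)


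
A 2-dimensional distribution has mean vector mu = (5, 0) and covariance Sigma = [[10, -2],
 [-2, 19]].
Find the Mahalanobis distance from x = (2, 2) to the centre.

Step 1 — centre the observation: (x - mu) = (-3, 2).

Step 2 — invert Sigma. det(Sigma) = 10·19 - (-2)² = 186.
  Sigma^{-1} = (1/det) · [[d, -b], [-b, a]] = [[0.1022, 0.0108],
 [0.0108, 0.0538]].

Step 3 — form the quadratic (x - mu)^T · Sigma^{-1} · (x - mu):
  Sigma^{-1} · (x - mu) = (-0.2849, 0.0753).
  (x - mu)^T · [Sigma^{-1} · (x - mu)] = (-3)·(-0.2849) + (2)·(0.0753) = 1.0054.

Step 4 — take square root: d = √(1.0054) ≈ 1.0027.

d(x, mu) = √(1.0054) ≈ 1.0027


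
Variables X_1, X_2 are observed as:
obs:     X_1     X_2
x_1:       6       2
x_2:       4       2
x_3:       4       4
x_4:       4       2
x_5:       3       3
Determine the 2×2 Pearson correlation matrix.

Step 1 — column means:
  mean(X_1) = (6 + 4 + 4 + 4 + 3) / 5 = 21/5 = 4.2
  mean(X_2) = (2 + 2 + 4 + 2 + 3) / 5 = 13/5 = 2.6

Step 2 — sample variances and covariances s[i,j] = (1/(n-1)) · Σ_k (x_{k,i} - mean_i) · (x_{k,j} - mean_j), with n-1 = 4:
  s[X_1,X_1] = ((1.8)·(1.8) + (-0.2)·(-0.2) + (-0.2)·(-0.2) + (-0.2)·(-0.2) + (-1.2)·(-1.2)) / 4 = 4.8/4 = 1.2
  s[X_1,X_2] = ((1.8)·(-0.6) + (-0.2)·(-0.6) + (-0.2)·(1.4) + (-0.2)·(-0.6) + (-1.2)·(0.4)) / 4 = -1.6/4 = -0.4
  s[X_2,X_2] = ((-0.6)·(-0.6) + (-0.6)·(-0.6) + (1.4)·(1.4) + (-0.6)·(-0.6) + (0.4)·(0.4)) / 4 = 3.2/4 = 0.8
  Sample standard deviations s_i = √(s[i,i]):
  s(X_1) = √(1.2) = 1.0954
  s(X_2) = √(0.8) = 0.8944

Step 3 — r_{ij} = s_{ij} / (s_i · s_j):
  r[X_1,X_1] = 1 (diagonal).
  r[X_1,X_2] = -0.4 / (1.0954 · 0.8944) = -0.4 / 0.9798 = -0.4082
  r[X_2,X_2] = 1 (diagonal).

R is symmetric with unit diagonal. Assembling:

R = [[1, -0.4082],
 [-0.4082, 1]]


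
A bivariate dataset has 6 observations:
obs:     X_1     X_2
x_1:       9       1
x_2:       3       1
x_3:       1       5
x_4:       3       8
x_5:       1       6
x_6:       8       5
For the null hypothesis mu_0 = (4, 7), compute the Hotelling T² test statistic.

Step 1 — sample mean vector:
  mean(X_1) = (9 + 3 + 1 + 3 + 1 + 8) / 6 = 25/6 = 4.1667
  mean(X_2) = (1 + 1 + 5 + 8 + 6 + 5) / 6 = 26/6 = 4.3333
  x̄ = (4.1667, 4.3333),  deviation x̄ - mu_0 = (4.1667, 4.3333) - (4, 7) = (0.1667, -2.6667).

Step 2 — sample covariance matrix, S[i,j] = (1/(n-1)) · Σ_k (x_{k,i} - mean_i) · (x_{k,j} - mean_j), divisor n-1 = 5:
  S[X_1,X_1] = ((4.8333)·(4.8333) + (-1.1667)·(-1.1667) + (-3.1667)·(-3.1667) + (-1.1667)·(-1.1667) + (-3.1667)·(-3.1667) + (3.8333)·(3.8333)) / 5 = 60.8333/5 = 12.1667
  S[X_1,X_2] = ((4.8333)·(-3.3333) + (-1.1667)·(-3.3333) + (-3.1667)·(0.6667) + (-1.1667)·(3.6667) + (-3.1667)·(1.6667) + (3.8333)·(0.6667)) / 5 = -21.3333/5 = -4.2667
  S[X_2,X_2] = ((-3.3333)·(-3.3333) + (-3.3333)·(-3.3333) + (0.6667)·(0.6667) + (3.6667)·(3.6667) + (1.6667)·(1.6667) + (0.6667)·(0.6667)) / 5 = 39.3333/5 = 7.8667
  S = [[12.1667, -4.2667],
 [-4.2667, 7.8667]].

Step 3 — invert S. det(S) = 12.1667·7.8667 - (-4.2667)² = 77.5067.
  S^{-1} = (1/det) · [[d, -b], [-b, a]] = [[0.1015, 0.055],
 [0.055, 0.157]].

Step 4 — quadratic form (x̄ - mu_0)^T · S^{-1} · (x̄ - mu_0):
  S^{-1} · (x̄ - mu_0) = (-0.1299, -0.4094),
  (x̄ - mu_0)^T · [...] = (0.1667)·(-0.1299) + (-2.6667)·(-0.4094) = 1.0702.

Step 5 — scale by n: T² = 6 · 1.0702 = 6.421.

T² ≈ 6.421


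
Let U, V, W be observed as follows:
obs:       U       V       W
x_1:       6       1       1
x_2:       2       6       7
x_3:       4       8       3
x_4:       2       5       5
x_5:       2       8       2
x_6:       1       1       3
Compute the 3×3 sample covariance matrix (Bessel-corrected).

Step 1 — column means:
  mean(U) = (6 + 2 + 4 + 2 + 2 + 1) / 6 = 17/6 = 2.8333
  mean(V) = (1 + 6 + 8 + 5 + 8 + 1) / 6 = 29/6 = 4.8333
  mean(W) = (1 + 7 + 3 + 5 + 2 + 3) / 6 = 21/6 = 3.5

Step 2 — sample covariance S[i,j] = (1/(n-1)) · Σ_k (x_{k,i} - mean_i) · (x_{k,j} - mean_j), with n-1 = 5.
  S[U,U] = ((3.1667)·(3.1667) + (-0.8333)·(-0.8333) + (1.1667)·(1.1667) + (-0.8333)·(-0.8333) + (-0.8333)·(-0.8333) + (-1.8333)·(-1.8333)) / 5 = 16.8333/5 = 3.3667
  S[U,V] = ((3.1667)·(-3.8333) + (-0.8333)·(1.1667) + (1.1667)·(3.1667) + (-0.8333)·(0.1667) + (-0.8333)·(3.1667) + (-1.8333)·(-3.8333)) / 5 = -5.1667/5 = -1.0333
  S[U,W] = ((3.1667)·(-2.5) + (-0.8333)·(3.5) + (1.1667)·(-0.5) + (-0.8333)·(1.5) + (-0.8333)·(-1.5) + (-1.8333)·(-0.5)) / 5 = -10.5/5 = -2.1
  S[V,V] = ((-3.8333)·(-3.8333) + (1.1667)·(1.1667) + (3.1667)·(3.1667) + (0.1667)·(0.1667) + (3.1667)·(3.1667) + (-3.8333)·(-3.8333)) / 5 = 50.8333/5 = 10.1667
  S[V,W] = ((-3.8333)·(-2.5) + (1.1667)·(3.5) + (3.1667)·(-0.5) + (0.1667)·(1.5) + (3.1667)·(-1.5) + (-3.8333)·(-0.5)) / 5 = 9.5/5 = 1.9
  S[W,W] = ((-2.5)·(-2.5) + (3.5)·(3.5) + (-0.5)·(-0.5) + (1.5)·(1.5) + (-1.5)·(-1.5) + (-0.5)·(-0.5)) / 5 = 23.5/5 = 4.7

S is symmetric (S[j,i] = S[i,j]). Assembling:

S = [[3.3667, -1.0333, -2.1],
 [-1.0333, 10.1667, 1.9],
 [-2.1, 1.9, 4.7]]


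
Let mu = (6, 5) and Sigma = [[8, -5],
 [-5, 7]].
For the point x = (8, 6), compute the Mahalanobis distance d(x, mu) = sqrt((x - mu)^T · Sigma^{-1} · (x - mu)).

Step 1 — centre the observation: (x - mu) = (2, 1).

Step 2 — invert Sigma. det(Sigma) = 8·7 - (-5)² = 31.
  Sigma^{-1} = (1/det) · [[d, -b], [-b, a]] = [[0.2258, 0.1613],
 [0.1613, 0.2581]].

Step 3 — form the quadratic (x - mu)^T · Sigma^{-1} · (x - mu):
  Sigma^{-1} · (x - mu) = (0.6129, 0.5806).
  (x - mu)^T · [Sigma^{-1} · (x - mu)] = (2)·(0.6129) + (1)·(0.5806) = 1.8065.

Step 4 — take square root: d = √(1.8065) ≈ 1.344.

d(x, mu) = √(1.8065) ≈ 1.344


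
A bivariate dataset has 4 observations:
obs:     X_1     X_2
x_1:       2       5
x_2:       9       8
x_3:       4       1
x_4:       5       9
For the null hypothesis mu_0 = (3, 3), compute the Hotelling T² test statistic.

Step 1 — sample mean vector:
  mean(X_1) = (2 + 9 + 4 + 5) / 4 = 20/4 = 5
  mean(X_2) = (5 + 8 + 1 + 9) / 4 = 23/4 = 5.75
  x̄ = (5, 5.75),  deviation x̄ - mu_0 = (5, 5.75) - (3, 3) = (2, 2.75).

Step 2 — sample covariance matrix, S[i,j] = (1/(n-1)) · Σ_k (x_{k,i} - mean_i) · (x_{k,j} - mean_j), divisor n-1 = 3:
  S[X_1,X_1] = ((-3)·(-3) + (4)·(4) + (-1)·(-1) + (0)·(0)) / 3 = 26/3 = 8.6667
  S[X_1,X_2] = ((-3)·(-0.75) + (4)·(2.25) + (-1)·(-4.75) + (0)·(3.25)) / 3 = 16/3 = 5.3333
  S[X_2,X_2] = ((-0.75)·(-0.75) + (2.25)·(2.25) + (-4.75)·(-4.75) + (3.25)·(3.25)) / 3 = 38.75/3 = 12.9167
  S = [[8.6667, 5.3333],
 [5.3333, 12.9167]].

Step 3 — invert S. det(S) = 8.6667·12.9167 - (5.3333)² = 83.5.
  S^{-1} = (1/det) · [[d, -b], [-b, a]] = [[0.1547, -0.0639],
 [-0.0639, 0.1038]].

Step 4 — quadratic form (x̄ - mu_0)^T · S^{-1} · (x̄ - mu_0):
  S^{-1} · (x̄ - mu_0) = (0.1337, 0.1577),
  (x̄ - mu_0)^T · [...] = (2)·(0.1337) + (2.75)·(0.1577) = 0.7011.

Step 5 — scale by n: T² = 4 · 0.7011 = 2.8044.

T² ≈ 2.8044


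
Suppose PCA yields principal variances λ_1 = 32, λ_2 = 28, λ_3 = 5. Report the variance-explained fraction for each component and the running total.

Step 1 — total variance = trace(Sigma) = Σ λ_i = 32 + 28 + 5 = 65.

Step 2 — fraction explained by component i = λ_i / Σ λ:
  PC1: 32/65 = 0.4923
  PC2: 28/65 = 0.4308
  PC3: 5/65 = 0.0769

Step 3 — cumulative fraction after k components = (λ_1 + ... + λ_k) / Σ λ:
  k = 1: 32/65 = 0.4923
  k = 2: (32 + 28)/65 = 60/65 = 0.9231
  k = 3: (32 + 28 + 5)/65 = 65/65 = 1

Summary (fraction, with percent):

explained: PC1 0.4923 (49.23%), PC2 0.4308 (43.08%), PC3 0.0769 (7.69%);  cumulative: 0.4923, 0.9231, 1


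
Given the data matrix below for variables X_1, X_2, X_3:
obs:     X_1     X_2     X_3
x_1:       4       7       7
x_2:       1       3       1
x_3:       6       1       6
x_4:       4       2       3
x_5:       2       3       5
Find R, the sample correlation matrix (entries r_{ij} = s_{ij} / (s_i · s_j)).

Step 1 — column means:
  mean(X_1) = (4 + 1 + 6 + 4 + 2) / 5 = 17/5 = 3.4
  mean(X_2) = (7 + 3 + 1 + 2 + 3) / 5 = 16/5 = 3.2
  mean(X_3) = (7 + 1 + 6 + 3 + 5) / 5 = 22/5 = 4.4

Step 2 — sample variances and covariances s[i,j] = (1/(n-1)) · Σ_k (x_{k,i} - mean_i) · (x_{k,j} - mean_j), with n-1 = 4:
  s[X_1,X_1] = ((0.6)·(0.6) + (-2.4)·(-2.4) + (2.6)·(2.6) + (0.6)·(0.6) + (-1.4)·(-1.4)) / 4 = 15.2/4 = 3.8
  s[X_1,X_2] = ((0.6)·(3.8) + (-2.4)·(-0.2) + (2.6)·(-2.2) + (0.6)·(-1.2) + (-1.4)·(-0.2)) / 4 = -3.4/4 = -0.85
  s[X_1,X_3] = ((0.6)·(2.6) + (-2.4)·(-3.4) + (2.6)·(1.6) + (0.6)·(-1.4) + (-1.4)·(0.6)) / 4 = 12.2/4 = 3.05
  s[X_2,X_2] = ((3.8)·(3.8) + (-0.2)·(-0.2) + (-2.2)·(-2.2) + (-1.2)·(-1.2) + (-0.2)·(-0.2)) / 4 = 20.8/4 = 5.2
  s[X_2,X_3] = ((3.8)·(2.6) + (-0.2)·(-3.4) + (-2.2)·(1.6) + (-1.2)·(-1.4) + (-0.2)·(0.6)) / 4 = 8.6/4 = 2.15
  s[X_3,X_3] = ((2.6)·(2.6) + (-3.4)·(-3.4) + (1.6)·(1.6) + (-1.4)·(-1.4) + (0.6)·(0.6)) / 4 = 23.2/4 = 5.8
  Sample standard deviations s_i = √(s[i,i]):
  s(X_1) = √(3.8) = 1.9494
  s(X_2) = √(5.2) = 2.2804
  s(X_3) = √(5.8) = 2.4083

Step 3 — r_{ij} = s_{ij} / (s_i · s_j):
  r[X_1,X_1] = 1 (diagonal).
  r[X_1,X_2] = -0.85 / (1.9494 · 2.2804) = -0.85 / 4.4452 = -0.1912
  r[X_1,X_3] = 3.05 / (1.9494 · 2.4083) = 3.05 / 4.6947 = 0.6497
  r[X_2,X_2] = 1 (diagonal).
  r[X_2,X_3] = 2.15 / (2.2804 · 2.4083) = 2.15 / 5.4918 = 0.3915
  r[X_3,X_3] = 1 (diagonal).

R is symmetric with unit diagonal. Assembling:

R = [[1, -0.1912, 0.6497],
 [-0.1912, 1, 0.3915],
 [0.6497, 0.3915, 1]]


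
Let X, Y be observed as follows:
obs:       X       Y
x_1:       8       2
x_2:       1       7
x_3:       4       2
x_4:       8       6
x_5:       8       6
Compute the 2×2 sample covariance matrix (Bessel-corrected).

Step 1 — column means:
  mean(X) = (8 + 1 + 4 + 8 + 8) / 5 = 29/5 = 5.8
  mean(Y) = (2 + 7 + 2 + 6 + 6) / 5 = 23/5 = 4.6

Step 2 — sample covariance S[i,j] = (1/(n-1)) · Σ_k (x_{k,i} - mean_i) · (x_{k,j} - mean_j), with n-1 = 4.
  S[X,X] = ((2.2)·(2.2) + (-4.8)·(-4.8) + (-1.8)·(-1.8) + (2.2)·(2.2) + (2.2)·(2.2)) / 4 = 40.8/4 = 10.2
  S[X,Y] = ((2.2)·(-2.6) + (-4.8)·(2.4) + (-1.8)·(-2.6) + (2.2)·(1.4) + (2.2)·(1.4)) / 4 = -6.4/4 = -1.6
  S[Y,Y] = ((-2.6)·(-2.6) + (2.4)·(2.4) + (-2.6)·(-2.6) + (1.4)·(1.4) + (1.4)·(1.4)) / 4 = 23.2/4 = 5.8

S is symmetric (S[j,i] = S[i,j]). Assembling:

S = [[10.2, -1.6],
 [-1.6, 5.8]]


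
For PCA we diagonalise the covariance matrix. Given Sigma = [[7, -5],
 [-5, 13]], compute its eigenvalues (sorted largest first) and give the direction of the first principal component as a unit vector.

Step 1 — characteristic polynomial of 2×2 Sigma:
  det(Sigma - λI) = λ² - trace · λ + det = 0.
  trace = 7 + 13 = 20, det = 7·13 - (-5)² = 66.
Step 2 — discriminant:
  Δ = trace² - 4·det = 400 - 264 = 136.
Step 3 — eigenvalues:
  λ = (trace ± √Δ)/2 = (20 ± 11.6619)/2,
  λ_1 = 15.831,  λ_2 = 4.169.

Step 4 — unit eigenvector for λ_1: solve (Sigma - λ_1 I)v = 0. First row:
  (7 - 15.831)·v_x + (-5)·v_y = 0, i.e. (-8.831)·v_x + (-5)·v_y = 0,
  so v ∝ (b, λ_1 - a) = (-5, 8.831); multiply by -1 so the first entry is positive: u = (5, -8.831).
  ||u|| = √((5)² + (-8.831)²) = √(102.9857) ≈ 10.1482,
  v_1 = u/||u|| ≈ (0.4927, -0.8702) (||v_1|| = 1).

λ_1 = 15.831,  λ_2 = 4.169;  v_1 ≈ (0.4927, -0.8702)


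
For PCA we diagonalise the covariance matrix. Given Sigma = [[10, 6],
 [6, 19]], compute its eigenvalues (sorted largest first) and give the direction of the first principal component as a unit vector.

Step 1 — characteristic polynomial of 2×2 Sigma:
  det(Sigma - λI) = λ² - trace · λ + det = 0.
  trace = 10 + 19 = 29, det = 10·19 - (6)² = 154.
Step 2 — discriminant:
  Δ = trace² - 4·det = 841 - 616 = 225.
Step 3 — eigenvalues:
  λ = (trace ± √Δ)/2 = (29 ± 15)/2,
  λ_1 = 22,  λ_2 = 7.

Step 4 — unit eigenvector for λ_1: solve (Sigma - λ_1 I)v = 0. First row:
  (10 - 22)·v_x + (6)·v_y = 0, i.e. (-12)·v_x + (6)·v_y = 0,
  so v ∝ (b, λ_1 - a) = (6, 12) = u.
  ||u|| = √((6)² + (12)²) = √(180) ≈ 13.4164,
  v_1 = u/||u|| ≈ (0.4472, 0.8944) (||v_1|| = 1).

λ_1 = 22,  λ_2 = 7;  v_1 ≈ (0.4472, 0.8944)


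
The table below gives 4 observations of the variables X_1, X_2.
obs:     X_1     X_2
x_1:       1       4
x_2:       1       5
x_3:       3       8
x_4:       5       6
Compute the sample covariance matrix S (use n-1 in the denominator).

Step 1 — column means:
  mean(X_1) = (1 + 1 + 3 + 5) / 4 = 10/4 = 2.5
  mean(X_2) = (4 + 5 + 8 + 6) / 4 = 23/4 = 5.75

Step 2 — sample covariance S[i,j] = (1/(n-1)) · Σ_k (x_{k,i} - mean_i) · (x_{k,j} - mean_j), with n-1 = 3.
  S[X_1,X_1] = ((-1.5)·(-1.5) + (-1.5)·(-1.5) + (0.5)·(0.5) + (2.5)·(2.5)) / 3 = 11/3 = 3.6667
  S[X_1,X_2] = ((-1.5)·(-1.75) + (-1.5)·(-0.75) + (0.5)·(2.25) + (2.5)·(0.25)) / 3 = 5.5/3 = 1.8333
  S[X_2,X_2] = ((-1.75)·(-1.75) + (-0.75)·(-0.75) + (2.25)·(2.25) + (0.25)·(0.25)) / 3 = 8.75/3 = 2.9167

S is symmetric (S[j,i] = S[i,j]). Assembling:

S = [[3.6667, 1.8333],
 [1.8333, 2.9167]]


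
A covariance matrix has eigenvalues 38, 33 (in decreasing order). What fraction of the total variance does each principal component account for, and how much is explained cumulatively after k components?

Step 1 — total variance = trace(Sigma) = Σ λ_i = 38 + 33 = 71.

Step 2 — fraction explained by component i = λ_i / Σ λ:
  PC1: 38/71 = 0.5352
  PC2: 33/71 = 0.4648

Step 3 — cumulative fraction after k components = (λ_1 + ... + λ_k) / Σ λ:
  k = 1: 38/71 = 0.5352
  k = 2: (38 + 33)/71 = 71/71 = 1

Summary (fraction, with percent):

explained: PC1 0.5352 (53.52%), PC2 0.4648 (46.48%);  cumulative: 0.5352, 1


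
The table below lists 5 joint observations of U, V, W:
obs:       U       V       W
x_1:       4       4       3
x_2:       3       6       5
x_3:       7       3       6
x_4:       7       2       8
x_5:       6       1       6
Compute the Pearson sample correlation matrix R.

Step 1 — column means:
  mean(U) = (4 + 3 + 7 + 7 + 6) / 5 = 27/5 = 5.4
  mean(V) = (4 + 6 + 3 + 2 + 1) / 5 = 16/5 = 3.2
  mean(W) = (3 + 5 + 6 + 8 + 6) / 5 = 28/5 = 5.6

Step 2 — sample variances and covariances s[i,j] = (1/(n-1)) · Σ_k (x_{k,i} - mean_i) · (x_{k,j} - mean_j), with n-1 = 4:
  s[U,U] = ((-1.4)·(-1.4) + (-2.4)·(-2.4) + (1.6)·(1.6) + (1.6)·(1.6) + (0.6)·(0.6)) / 4 = 13.2/4 = 3.3
  s[U,V] = ((-1.4)·(0.8) + (-2.4)·(2.8) + (1.6)·(-0.2) + (1.6)·(-1.2) + (0.6)·(-2.2)) / 4 = -11.4/4 = -2.85
  s[U,W] = ((-1.4)·(-2.6) + (-2.4)·(-0.6) + (1.6)·(0.4) + (1.6)·(2.4) + (0.6)·(0.4)) / 4 = 9.8/4 = 2.45
  s[V,V] = ((0.8)·(0.8) + (2.8)·(2.8) + (-0.2)·(-0.2) + (-1.2)·(-1.2) + (-2.2)·(-2.2)) / 4 = 14.8/4 = 3.7
  s[V,W] = ((0.8)·(-2.6) + (2.8)·(-0.6) + (-0.2)·(0.4) + (-1.2)·(2.4) + (-2.2)·(0.4)) / 4 = -7.6/4 = -1.9
  s[W,W] = ((-2.6)·(-2.6) + (-0.6)·(-0.6) + (0.4)·(0.4) + (2.4)·(2.4) + (0.4)·(0.4)) / 4 = 13.2/4 = 3.3
  Sample standard deviations s_i = √(s[i,i]):
  s(U) = √(3.3) = 1.8166
  s(V) = √(3.7) = 1.9235
  s(W) = √(3.3) = 1.8166

Step 3 — r_{ij} = s_{ij} / (s_i · s_j):
  r[U,U] = 1 (diagonal).
  r[U,V] = -2.85 / (1.8166 · 1.9235) = -2.85 / 3.4943 = -0.8156
  r[U,W] = 2.45 / (1.8166 · 1.8166) = 2.45 / 3.3 = 0.7424
  r[V,V] = 1 (diagonal).
  r[V,W] = -1.9 / (1.9235 · 1.8166) = -1.9 / 3.4943 = -0.5437
  r[W,W] = 1 (diagonal).

R is symmetric with unit diagonal. Assembling:

R = [[1, -0.8156, 0.7424],
 [-0.8156, 1, -0.5437],
 [0.7424, -0.5437, 1]]


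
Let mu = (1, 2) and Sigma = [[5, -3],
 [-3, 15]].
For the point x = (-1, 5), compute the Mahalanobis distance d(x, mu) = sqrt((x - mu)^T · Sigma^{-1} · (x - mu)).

Step 1 — centre the observation: (x - mu) = (-2, 3).

Step 2 — invert Sigma. det(Sigma) = 5·15 - (-3)² = 66.
  Sigma^{-1} = (1/det) · [[d, -b], [-b, a]] = [[0.2273, 0.0455],
 [0.0455, 0.0758]].

Step 3 — form the quadratic (x - mu)^T · Sigma^{-1} · (x - mu):
  Sigma^{-1} · (x - mu) = (-0.3182, 0.1364).
  (x - mu)^T · [Sigma^{-1} · (x - mu)] = (-2)·(-0.3182) + (3)·(0.1364) = 1.0455.

Step 4 — take square root: d = √(1.0455) ≈ 1.0225.

d(x, mu) = √(1.0455) ≈ 1.0225


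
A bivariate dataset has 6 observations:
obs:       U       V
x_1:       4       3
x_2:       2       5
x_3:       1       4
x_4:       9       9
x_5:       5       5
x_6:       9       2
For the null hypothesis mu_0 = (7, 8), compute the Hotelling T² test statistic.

Step 1 — sample mean vector:
  mean(U) = (4 + 2 + 1 + 9 + 5 + 9) / 6 = 30/6 = 5
  mean(V) = (3 + 5 + 4 + 9 + 5 + 2) / 6 = 28/6 = 4.6667
  x̄ = (5, 4.6667),  deviation x̄ - mu_0 = (5, 4.6667) - (7, 8) = (-2, -3.3333).

Step 2 — sample covariance matrix, S[i,j] = (1/(n-1)) · Σ_k (x_{k,i} - mean_i) · (x_{k,j} - mean_j), divisor n-1 = 5:
  S[U,U] = ((-1)·(-1) + (-3)·(-3) + (-4)·(-4) + (4)·(4) + (0)·(0) + (4)·(4)) / 5 = 58/5 = 11.6
  S[U,V] = ((-1)·(-1.6667) + (-3)·(0.3333) + (-4)·(-0.6667) + (4)·(4.3333) + (0)·(0.3333) + (4)·(-2.6667)) / 5 = 10/5 = 2
  S[V,V] = ((-1.6667)·(-1.6667) + (0.3333)·(0.3333) + (-0.6667)·(-0.6667) + (4.3333)·(4.3333) + (0.3333)·(0.3333) + (-2.6667)·(-2.6667)) / 5 = 29.3333/5 = 5.8667
  S = [[11.6, 2],
 [2, 5.8667]].

Step 3 — invert S. det(S) = 11.6·5.8667 - (2)² = 64.0533.
  S^{-1} = (1/det) · [[d, -b], [-b, a]] = [[0.0916, -0.0312],
 [-0.0312, 0.1811]].

Step 4 — quadratic form (x̄ - mu_0)^T · S^{-1} · (x̄ - mu_0):
  S^{-1} · (x̄ - mu_0) = (-0.0791, -0.5412),
  (x̄ - mu_0)^T · [...] = (-2)·(-0.0791) + (-3.3333)·(-0.5412) = 1.9623.

Step 5 — scale by n: T² = 6 · 1.9623 = 11.7735.

T² ≈ 11.7735


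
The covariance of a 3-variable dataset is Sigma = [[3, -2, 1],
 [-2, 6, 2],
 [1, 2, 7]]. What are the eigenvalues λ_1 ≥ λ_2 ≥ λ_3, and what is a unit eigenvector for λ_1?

Step 1 — characteristic polynomial p(λ) = det(λI - Sigma) = λ³ - tr·λ² + c_1·λ - det, where tr = trace, c_1 = sum of the principal 2×2 minors, det = det(Sigma):
  tr = 3 + 6 + 7 = 16,
  c_1 = (3·6 - (-2)²) + (3·7 - (1)²) + (6·7 - (2)²) = 14 + 20 + 38 = 72,
  det = 3·(6·7 - (2)²) - (-2)·((-2)·7 - (2)·(1)) + (1)·((-2)·(2) - 6·(1)) = 3·(38) - (-2)·(-16) + (1)·(-10) = 72.
  So p(λ) = λ³ - 16λ² + 72λ - 72.
Step 2 — look for an integer root (rational root theorem: any rational root is an integer divisor of 72). Testing λ = 6:
  p(6) = 216 - 576 + 432 - 72 = 0  ✓
  Dividing out (λ - 6): p(λ) = (λ - 6)(λ² - 10λ + 12).
Step 3 — remaining eigenvalues from the quadratic λ² - 10λ + 12 = 0:
  Δ = 10² - 4·12 = 100 - 48 = 52,  λ = (10 ± √52)/2 = (10 ± 7.2111)/2 ≈ 8.6056 or 1.3944.
  Sorted: λ_1 = 8.6056,  λ_2 = 6,  λ_3 = 1.3944  (check: sum = 16 = tr ✓).

Step 4 — unit eigenvector for λ_1 ≈ 8.6056: v spans the null space of (Sigma - λ_1 I), whose rows are
  r_1 = (-5.6056, -2, 1),  r_2 = (-2, -2.6056, 2),  r_3 = (1, 2, -1.6056).
  v is orthogonal to every row, so take v ∝ r_1 × r_2 = ((-2)·(2) - (1)·(-2.6056), (1)·(-2) - (-5.6056)·(2), (-5.6056)·(-2.6056) - (-2)·(-2)) ≈ (-1.3944, 9.2111, 10.6056).
  Rescale (multiply by -1 so the first nonzero entry is positive): u = (1.3944, -9.2111, -10.6056).
  ||u|| = √((1.3944)² + (-9.2111)² + (-10.6056)²) = √(199.2666) ≈ 14.1162,  v_1 = u/||u|| ≈ (0.0988, -0.6525, -0.7513) (||v_1|| = 1).

λ_1 = 8.6056,  λ_2 = 6,  λ_3 = 1.3944;  v_1 ≈ (0.0988, -0.6525, -0.7513)
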